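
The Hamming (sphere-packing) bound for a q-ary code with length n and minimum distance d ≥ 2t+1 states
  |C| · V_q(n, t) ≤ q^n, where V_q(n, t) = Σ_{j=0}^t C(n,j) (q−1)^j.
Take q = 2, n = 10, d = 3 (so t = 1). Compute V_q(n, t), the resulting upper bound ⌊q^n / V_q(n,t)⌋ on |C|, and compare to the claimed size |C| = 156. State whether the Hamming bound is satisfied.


V_q(n, t) = 11, q^n = 1024, Hamming bound = 93, |C| = 156 > bound (violated).

Step 1: Compute V_q(n, t) = Σ_{j=0}^1 C(n, j) (q−1)^j.
  j = 0: C(10,0)·(1)^0 = 1·1 = 1.
  j = 1: C(10,1)·(1)^1 = 10·1 = 10.
  V_q(n, t) = 1 + 10 = 11.
Step 2: q^n = 2^10 = 1024.
Step 3: Hamming bound ⌊q^n / V_q(n,t)⌋ = ⌊1024/11⌋ = 93.
Step 4: Compare |C| = 156 to 93: violated.
The claimed |C| lies above the Hamming bound, so no 2-ary code of length 10 with d ≥ 3 can have 156 codewords.


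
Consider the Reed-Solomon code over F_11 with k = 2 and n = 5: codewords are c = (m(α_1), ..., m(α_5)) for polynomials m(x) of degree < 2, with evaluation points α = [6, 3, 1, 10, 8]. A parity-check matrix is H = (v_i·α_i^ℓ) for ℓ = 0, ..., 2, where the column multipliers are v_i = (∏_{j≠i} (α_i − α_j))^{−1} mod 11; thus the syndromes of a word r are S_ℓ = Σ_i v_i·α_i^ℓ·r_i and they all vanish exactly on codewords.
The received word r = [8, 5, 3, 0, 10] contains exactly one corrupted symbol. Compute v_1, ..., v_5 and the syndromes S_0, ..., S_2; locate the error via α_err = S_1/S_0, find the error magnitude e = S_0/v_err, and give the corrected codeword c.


S = (6, 5, 6), error at position 4, error magnitude e = 10, c = [8, 5, 3, 1, 10].

Step 1: column multipliers v_i = (∏_{j≠i}(α_i − α_j))^{−1} mod 11.
  i = 1 (α = 6): (6−3)(6−1)(6−10)(6−8) = 3·5·(−4)·(−2) = 120 ≡ 10, so v_1 = 10^{−1} = 10 (mod 11).
  i = 2 (α = 3): (3−6)(3−1)(3−10)(3−8) = (−3)·2·(−7)·(−5) = −210 ≡ 10, so v_2 = 10^{−1} = 10 (mod 11).
  i = 3 (α = 1): (1−6)(1−3)(1−10)(1−8) = (−5)·(−2)·(−9)·(−7) = 630 ≡ 3, so v_3 = 3^{−1} = 4 (mod 11).
  i = 4 (α = 10): (10−6)(10−3)(10−1)(10−8) = 4·7·9·2 = 504 ≡ 9, so v_4 = 9^{−1} = 5 (mod 11).
  i = 5 (α = 8): (8−6)(8−3)(8−1)(8−10) = 2·5·7·(−2) = −140 ≡ 3, so v_5 = 3^{−1} = 4 (mod 11).
  v = [10, 10, 4, 5, 4].
Step 2: syndromes of r = [8, 5, 3, 0, 10] (all sums mod 11).
  S_0 = Σ v_i r_i = 10·8 + 10·5 + 4·3 + 5·0 + 4·10 = 182 ≡ 6.
  S_1 = Σ v_i α_i r_i = 10·6·8 + 10·3·5 + 4·1·3 + 5·10·0 + 4·8·10 = 962 ≡ 5.
  α_i^2 mod 11 = [3, 9, 1, 1, 9].
  S_2 = Σ v_i α_i^2 r_i = 10·3·8 + 10·9·5 + 4·1·3 + 5·1·0 + 4·9·10 = 1062 ≡ 6.
  S = (6, 5, 6) ≠ 0, so r is not a codeword (an error is present).
Step 3: locate the error. For a single error e at position i, S_ℓ = v_i·e·α_i^ℓ, so α_err = S_1/S_0.
  S_0^{−1} = 6^{−1} = 2 (mod 11), so α_err = 5·2 = 10 ≡ 10 = α_4. Error position i = 4.
  Consistency check: S_2/S_1 = 6·9 = 54 ≡ 10 = α_err ✓ (single-error assumption holds).
Step 4: error magnitude e = S_0/v_4 = S_0·∏_{j≠4}(α_4 − α_j) = 6·9 = 54 ≡ 10 (mod 11).
Step 5: correct position 4: c_4 = r_4 − e = 0 − 10 ≡ 1 (mod 11). Hence c = [8, 5, 3, 1, 10].
  Check: interpolating c through the α_i gives m(x) = 2 + 1·x (degree < 2) with m(α_i) = c_i for every i, so c is indeed a codeword.


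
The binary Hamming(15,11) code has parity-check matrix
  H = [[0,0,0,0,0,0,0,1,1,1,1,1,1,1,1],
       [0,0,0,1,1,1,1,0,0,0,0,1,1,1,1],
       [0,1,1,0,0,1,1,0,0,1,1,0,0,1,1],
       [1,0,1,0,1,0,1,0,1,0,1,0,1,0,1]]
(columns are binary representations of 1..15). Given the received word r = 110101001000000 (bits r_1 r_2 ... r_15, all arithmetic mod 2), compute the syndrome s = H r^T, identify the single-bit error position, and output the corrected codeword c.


s = (1, 0, 0, 0)^T, error position = 8, corrected codeword c = 110101011000000

Compute s = H r^T mod 2 one row at a time:
  s_1 = 0 + 1 + 0 + 0 + 0 + 0 + 0 + 0 = 1 ≡ 1 (mod 2).
  s_2 = 1 + 0 + 1 + 0 + 0 + 0 + 0 + 0 = 2 ≡ 0 (mod 2).
  s_3 = 1 + 0 + 1 + 0 + 0 + 0 + 0 + 0 = 2 ≡ 0 (mod 2).
  s_4 = 1 + 0 + 0 + 0 + 1 + 0 + 0 + 0 = 2 ≡ 0 (mod 2).
s = (1, 0, 0, 0)^T — this equals column 8 of H (binary 1000), so error is at position 8.
Correct: flip bit 8 of r = 110101001000000 to get c = 110101011000000.


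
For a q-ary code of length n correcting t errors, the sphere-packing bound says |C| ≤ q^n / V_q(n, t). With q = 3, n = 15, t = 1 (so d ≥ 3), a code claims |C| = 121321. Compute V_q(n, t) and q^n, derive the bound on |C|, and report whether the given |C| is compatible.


V_q(n, t) = 31, q^n = 14348907, Hamming bound = 462867, |C| = 121321 ≤ bound (satisfied).

Step 1: Compute V_q(n, t) = Σ_{j=0}^1 C(n, j) (q−1)^j.
  j = 0: C(15,0)·(2)^0 = 1·1 = 1.
  j = 1: C(15,1)·(2)^1 = 15·2 = 30.
  V_q(n, t) = 1 + 30 = 31.
Step 2: q^n = 3^15 = 14348907.
Step 3: Hamming bound ⌊q^n / V_q(n,t)⌋ = ⌊14348907/31⌋ = 462867.
Step 4: Compare |C| = 121321 to 462867: satisfied.
The claimed |C| lies below the Hamming bound.


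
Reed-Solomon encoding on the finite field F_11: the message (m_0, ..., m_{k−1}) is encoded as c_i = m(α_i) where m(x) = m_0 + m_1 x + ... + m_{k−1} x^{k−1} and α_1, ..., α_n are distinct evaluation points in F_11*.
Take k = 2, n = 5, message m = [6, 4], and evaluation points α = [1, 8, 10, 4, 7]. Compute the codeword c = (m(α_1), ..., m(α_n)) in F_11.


c = [10, 5, 2, 0, 1]

Message polynomial: m(x) = 6 + 4·x (mod 11).
For each evaluation point α_i, compute m(α_i) mod 11:
  α_1 = 1: Horner steps 4 → 10, so m(1) = 10.
  α_2 = 8: Horner steps 4 → 5, so m(8) = 5.
  α_3 = 10: Horner steps 4 → 2, so m(10) = 2.
  α_4 = 4: Horner steps 4 → 0, so m(4) = 0.
  α_5 = 7: Horner steps 4 → 1, so m(7) = 1.
Codeword c = [10, 5, 2, 0, 1] ∈ F_11^5.


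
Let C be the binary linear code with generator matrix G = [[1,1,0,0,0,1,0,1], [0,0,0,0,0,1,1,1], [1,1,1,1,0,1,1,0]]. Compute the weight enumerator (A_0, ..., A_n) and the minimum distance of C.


Weight distribution: A_0 = 1, A_3 = 3, A_4 = 2, A_5 = 1, A_6 = 1. Minimum distance d = 3.

Enumerate all 2^3 = 8 messages m ∈ F_2^3.
For each, compute codeword c = mG in F_2^8, then tally its weight.
  m = 000 → c = 00000000, weight = 0.
  m = 100 → c = 11000101, weight = 4.
  m = 010 → c = 00000111, weight = 3.
  m = 110 → c = 11000010, weight = 3.
  m = 001 → c = 11110110, weight = 6.
  m = 101 → c = 00110011, weight = 4.
  m = 011 → c = 11110001, weight = 5.
  m = 111 → c = 00110100, weight = 3.
Tally weights:
  weight 0: 1 codewords.
  weight 3: 3 codewords.
  weight 4: 2 codewords.
  weight 5: 1 codewords.
  weight 6: 1 codewords.
Minimum distance d = smallest w > 0 with A_w > 0 = 3.
Sanity: Σ A_w = 8 = 2^3 = 8 ✓.


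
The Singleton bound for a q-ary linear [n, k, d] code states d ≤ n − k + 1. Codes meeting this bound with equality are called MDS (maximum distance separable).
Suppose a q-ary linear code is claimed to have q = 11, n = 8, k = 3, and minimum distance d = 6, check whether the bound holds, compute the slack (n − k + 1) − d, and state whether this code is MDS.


Singleton RHS = n − k + 1 = 6, slack = 0, bound satisfied, MDS.

Singleton bound: d ≤ n − k + 1.
Here n = 8, k = 3, so n − k + 1 = 6.
Given d = 6, check d ≤ 6: YES.
Slack = (n − k + 1) − d = 0.
The code is MDS (slack = 0).
Description: the claimed parameters are [8, 3, 6]_11; such a code would be MDS (meets Singleton bound).


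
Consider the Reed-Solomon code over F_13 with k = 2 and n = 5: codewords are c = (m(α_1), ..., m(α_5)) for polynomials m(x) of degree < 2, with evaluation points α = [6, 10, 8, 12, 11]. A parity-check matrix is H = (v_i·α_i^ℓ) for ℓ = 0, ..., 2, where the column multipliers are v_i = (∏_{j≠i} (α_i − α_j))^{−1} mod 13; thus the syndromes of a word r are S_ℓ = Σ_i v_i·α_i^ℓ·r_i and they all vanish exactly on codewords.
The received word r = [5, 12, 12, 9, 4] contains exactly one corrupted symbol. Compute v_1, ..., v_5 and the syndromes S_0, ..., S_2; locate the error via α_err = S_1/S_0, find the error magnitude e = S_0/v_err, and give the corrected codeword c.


S = (9, 7, 4), error at position 3, error magnitude e = 10, c = [5, 12, 2, 9, 4].

Step 1: column multipliers v_i = (∏_{j≠i}(α_i − α_j))^{−1} mod 13.
  i = 1 (α = 6): (6−10)(6−8)(6−12)(6−11) = (−4)·(−2)·(−6)·(−5) = 240 ≡ 6, so v_1 = 6^{−1} = 11 (mod 13).
  i = 2 (α = 10): (10−6)(10−8)(10−12)(10−11) = 4·2·(−2)·(−1) = 16 ≡ 3, so v_2 = 3^{−1} = 9 (mod 13).
  i = 3 (α = 8): (8−6)(8−10)(8−12)(8−11) = 2·(−2)·(−4)·(−3) = −48 ≡ 4, so v_3 = 4^{−1} = 10 (mod 13).
  i = 4 (α = 12): (12−6)(12−10)(12−8)(12−11) = 6·2·4·1 = 48 ≡ 9, so v_4 = 9^{−1} = 3 (mod 13).
  i = 5 (α = 11): (11−6)(11−10)(11−8)(11−12) = 5·1·3·(−1) = −15 ≡ 11, so v_5 = 11^{−1} = 6 (mod 13).
  v = [11, 9, 10, 3, 6].
Step 2: syndromes of r = [5, 12, 12, 9, 4] (all sums mod 13).
  S_0 = Σ v_i r_i = 11·5 + 9·12 + 10·12 + 3·9 + 6·4 = 334 ≡ 9.
  S_1 = Σ v_i α_i r_i = 11·6·5 + 9·10·12 + 10·8·12 + 3·12·9 + 6·11·4 = 2958 ≡ 7.
  α_i^2 mod 13 = [10, 9, 12, 1, 4].
  S_2 = Σ v_i α_i^2 r_i = 11·10·5 + 9·9·12 + 10·12·12 + 3·1·9 + 6·4·4 = 3085 ≡ 4.
  S = (9, 7, 4) ≠ 0, so r is not a codeword (an error is present).
Step 3: locate the error. For a single error e at position i, S_ℓ = v_i·e·α_i^ℓ, so α_err = S_1/S_0.
  S_0^{−1} = 9^{−1} = 3 (mod 13), so α_err = 7·3 = 21 ≡ 8 = α_3. Error position i = 3.
  Consistency check: S_2/S_1 = 4·2 = 8 ≡ 8 = α_err ✓ (single-error assumption holds).
Step 4: error magnitude e = S_0/v_3 = S_0·∏_{j≠3}(α_3 − α_j) = 9·4 = 36 ≡ 10 (mod 13).
Step 5: correct position 3: c_3 = r_3 − e = 12 − 10 ≡ 2 (mod 13). Hence c = [5, 12, 2, 9, 4].
  Check: interpolating c through the α_i gives m(x) = 1 + 5·x (degree < 2) with m(α_i) = c_i for every i, so c is indeed a codeword.


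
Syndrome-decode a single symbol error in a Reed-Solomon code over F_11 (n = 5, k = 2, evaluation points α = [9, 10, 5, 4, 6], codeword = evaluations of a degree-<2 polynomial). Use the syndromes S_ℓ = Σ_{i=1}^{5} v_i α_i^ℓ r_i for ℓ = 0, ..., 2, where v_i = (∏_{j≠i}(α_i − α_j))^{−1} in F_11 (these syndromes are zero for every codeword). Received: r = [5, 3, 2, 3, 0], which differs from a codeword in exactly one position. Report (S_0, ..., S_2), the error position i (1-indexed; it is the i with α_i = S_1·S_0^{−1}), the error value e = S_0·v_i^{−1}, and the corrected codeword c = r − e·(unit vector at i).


S = (2, 8, 10), error at position 4, error magnitude e = 10, c = [5, 3, 2, 4, 0].

Step 1: column multipliers v_i = (∏_{j≠i}(α_i − α_j))^{−1} mod 11.
  i = 1 (α = 9): (9−10)(9−5)(9−4)(9−6) = (−1)·4·5·3 = −60 ≡ 6, so v_1 = 6^{−1} = 2 (mod 11).
  i = 2 (α = 10): (10−9)(10−5)(10−4)(10−6) = 1·5·6·4 = 120 ≡ 10, so v_2 = 10^{−1} = 10 (mod 11).
  i = 3 (α = 5): (5−9)(5−10)(5−4)(5−6) = (−4)·(−5)·1·(−1) = −20 ≡ 2, so v_3 = 2^{−1} = 6 (mod 11).
  i = 4 (α = 4): (4−9)(4−10)(4−5)(4−6) = (−5)·(−6)·(−1)·(−2) = 60 ≡ 5, so v_4 = 5^{−1} = 9 (mod 11).
  i = 5 (α = 6): (6−9)(6−10)(6−5)(6−4) = (−3)·(−4)·1·2 = 24 ≡ 2, so v_5 = 2^{−1} = 6 (mod 11).
  v = [2, 10, 6, 9, 6].
Step 2: syndromes of r = [5, 3, 2, 3, 0] (all sums mod 11).
  S_0 = Σ v_i r_i = 2·5 + 10·3 + 6·2 + 9·3 + 6·0 = 79 ≡ 2.
  S_1 = Σ v_i α_i r_i = 2·9·5 + 10·10·3 + 6·5·2 + 9·4·3 + 6·6·0 = 558 ≡ 8.
  α_i^2 mod 11 = [4, 1, 3, 5, 3].
  S_2 = Σ v_i α_i^2 r_i = 2·4·5 + 10·1·3 + 6·3·2 + 9·5·3 + 6·3·0 = 241 ≡ 10.
  S = (2, 8, 10) ≠ 0, so r is not a codeword (an error is present).
Step 3: locate the error. For a single error e at position i, S_ℓ = v_i·e·α_i^ℓ, so α_err = S_1/S_0.
  S_0^{−1} = 2^{−1} = 6 (mod 11), so α_err = 8·6 = 48 ≡ 4 = α_4. Error position i = 4.
  Consistency check: S_2/S_1 = 10·7 = 70 ≡ 4 = α_err ✓ (single-error assumption holds).
Step 4: error magnitude e = S_0/v_4 = S_0·∏_{j≠4}(α_4 − α_j) = 2·5 = 10 ≡ 10 (mod 11).
Step 5: correct position 4: c_4 = r_4 − e = 3 − 10 ≡ 4 (mod 11). Hence c = [5, 3, 2, 4, 0].
  Check: interpolating c through the α_i gives m(x) = 1 + 9·x (degree < 2) with m(α_i) = c_i for every i, so c is indeed a codeword.


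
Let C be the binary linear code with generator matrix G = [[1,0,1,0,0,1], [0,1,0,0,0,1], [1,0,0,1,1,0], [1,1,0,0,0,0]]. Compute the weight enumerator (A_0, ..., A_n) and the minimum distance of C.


Weight distribution: A_0 = 1, A_1 = 1, A_2 = 3, A_3 = 6, A_4 = 3, A_5 = 1, A_6 = 1. Minimum distance d = 1.

Enumerate all 2^4 = 16 messages m ∈ F_2^4.
For each, compute codeword c = mG in F_2^6, then tally its weight.
  m = 0000 → c = 000000, weight = 0.
  m = 1000 → c = 101001, weight = 3.
  m = 0100 → c = 010001, weight = 2.
  m = 1100 → c = 111000, weight = 3.
  m = 0010 → c = 100110, weight = 3.
  m = 1010 → c = 001111, weight = 4.
  m = 0110 → c = 110111, weight = 5.
  m = 1110 → c = 011110, weight = 4.
  m = 0001 → c = 110000, weight = 2.
  m = 1001 → c = 011001, weight = 3.
  m = 0101 → c = 100001, weight = 2.
  m = 1101 → c = 001000, weight = 1.
  m = 0011 → c = 010110, weight = 3.
  m = 1011 → c = 111111, weight = 6.
  m = 0111 → c = 000111, weight = 3.
  m = 1111 → c = 101110, weight = 4.
Tally weights:
  weight 0: 1 codewords.
  weight 1: 1 codewords.
  weight 2: 3 codewords.
  weight 3: 6 codewords.
  weight 4: 3 codewords.
  weight 5: 1 codewords.
  weight 6: 1 codewords.
Minimum distance d = smallest w > 0 with A_w > 0 = 1.
Sanity: Σ A_w = 16 = 2^4 = 16 ✓.


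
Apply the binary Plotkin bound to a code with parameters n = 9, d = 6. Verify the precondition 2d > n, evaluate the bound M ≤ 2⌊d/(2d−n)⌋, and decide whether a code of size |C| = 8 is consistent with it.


Plotkin bound M ≤ 4; given |C| = 8 > bound (violated).

Check applicability: 2d = 12, n = 9.
2d − n = 3 > 0, so Plotkin applies.
Compute d/(2d−n) = 6/3 ≈ 2.0000.
⌊d/(2d−n)⌋ = 2.
Plotkin bound: M ≤ 2·2 = 4.
Given |C| = 8, check: VIOLATED.
This |C| is above the Plotkin bound, so no binary code with n = 9, d = 6 and 8 codewords exists.


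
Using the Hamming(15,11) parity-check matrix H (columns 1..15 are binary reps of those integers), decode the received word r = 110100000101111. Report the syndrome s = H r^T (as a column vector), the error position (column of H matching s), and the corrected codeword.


s = (1, 1, 0, 1)^T, error position = 13, corrected codeword c = 110100000101011

Compute s = H r^T mod 2 one row at a time:
  s_1 = 0 + 0 + 1 + 0 + 1 + 1 + 1 + 1 = 5 ≡ 1 (mod 2).
  s_2 = 1 + 0 + 0 + 0 + 1 + 1 + 1 + 1 = 5 ≡ 1 (mod 2).
  s_3 = 1 + 0 + 0 + 0 + 1 + 0 + 1 + 1 = 4 ≡ 0 (mod 2).
  s_4 = 1 + 0 + 0 + 0 + 0 + 0 + 1 + 1 = 3 ≡ 1 (mod 2).
s = (1, 1, 0, 1)^T — this equals column 13 of H (binary 1101), so error is at position 13.
Correct: flip bit 13 of r = 110100000101111 to get c = 110100000101011.


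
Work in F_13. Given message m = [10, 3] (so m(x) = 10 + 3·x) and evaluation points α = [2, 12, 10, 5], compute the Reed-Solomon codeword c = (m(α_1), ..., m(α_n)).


c = [3, 7, 1, 12]

Message polynomial: m(x) = 10 + 3·x (mod 13).
For each evaluation point α_i, compute m(α_i) mod 13:
  α_1 = 2: Horner steps 3 → 3, so m(2) = 3.
  α_2 = 12: Horner steps 3 → 7, so m(12) = 7.
  α_3 = 10: Horner steps 3 → 1, so m(10) = 1.
  α_4 = 5: Horner steps 3 → 12, so m(5) = 12.
Codeword c = [3, 7, 1, 12] ∈ F_13^4.


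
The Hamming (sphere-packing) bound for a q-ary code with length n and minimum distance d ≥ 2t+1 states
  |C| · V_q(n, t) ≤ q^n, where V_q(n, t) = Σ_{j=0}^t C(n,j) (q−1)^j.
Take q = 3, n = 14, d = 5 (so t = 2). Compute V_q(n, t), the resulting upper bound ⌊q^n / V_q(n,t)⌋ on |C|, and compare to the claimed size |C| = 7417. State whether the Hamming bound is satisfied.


V_q(n, t) = 393, q^n = 4782969, Hamming bound = 12170, |C| = 7417 ≤ bound (satisfied).

Step 1: Compute V_q(n, t) = Σ_{j=0}^2 C(n, j) (q−1)^j.
  j = 0: C(14,0)·(2)^0 = 1·1 = 1.
  j = 1: C(14,1)·(2)^1 = 14·2 = 28.
  j = 2: C(14,2)·(2)^2 = 91·4 = 364.
  V_q(n, t) = 1 + 28 + 364 = 393.
Step 2: q^n = 3^14 = 4782969.
Step 3: Hamming bound ⌊q^n / V_q(n,t)⌋ = ⌊4782969/393⌋ = 12170.
Step 4: Compare |C| = 7417 to 12170: satisfied.
The claimed |C| lies below the Hamming bound.


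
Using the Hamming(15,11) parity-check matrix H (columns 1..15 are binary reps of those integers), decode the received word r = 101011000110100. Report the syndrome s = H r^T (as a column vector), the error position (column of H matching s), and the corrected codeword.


s = (1, 1, 0, 1)^T, error position = 13, corrected codeword c = 101011000110000

Compute s = H r^T mod 2 one row at a time:
  s_1 = 0 + 0 + 1 + 1 + 0 + 1 + 0 + 0 = 3 ≡ 1 (mod 2).
  s_2 = 0 + 1 + 1 + 0 + 0 + 1 + 0 + 0 = 3 ≡ 1 (mod 2).
  s_3 = 0 + 1 + 1 + 0 + 1 + 1 + 0 + 0 = 4 ≡ 0 (mod 2).
  s_4 = 1 + 1 + 1 + 0 + 0 + 1 + 1 + 0 = 5 ≡ 1 (mod 2).
s = (1, 1, 0, 1)^T — this equals column 13 of H (binary 1101), so error is at position 13.
Correct: flip bit 13 of r = 101011000110100 to get c = 101011000110000.


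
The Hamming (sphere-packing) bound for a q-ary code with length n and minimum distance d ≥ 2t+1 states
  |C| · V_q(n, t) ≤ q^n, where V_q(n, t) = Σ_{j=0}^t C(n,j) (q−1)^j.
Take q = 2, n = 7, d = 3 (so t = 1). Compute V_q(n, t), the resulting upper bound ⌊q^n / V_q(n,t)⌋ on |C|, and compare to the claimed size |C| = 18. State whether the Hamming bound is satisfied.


V_q(n, t) = 8, q^n = 128, Hamming bound = 16, |C| = 18 > bound (violated).

Step 1: Compute V_q(n, t) = Σ_{j=0}^1 C(n, j) (q−1)^j.
  j = 0: C(7,0)·(1)^0 = 1·1 = 1.
  j = 1: C(7,1)·(1)^1 = 7·1 = 7.
  V_q(n, t) = 1 + 7 = 8.
Step 2: q^n = 2^7 = 128.
Step 3: Hamming bound ⌊q^n / V_q(n,t)⌋ = ⌊128/8⌋ = 16.
Step 4: Compare |C| = 18 to 16: violated.
The claimed |C| lies above the Hamming bound, so no 2-ary code of length 7 with d ≥ 3 can have 18 codewords.


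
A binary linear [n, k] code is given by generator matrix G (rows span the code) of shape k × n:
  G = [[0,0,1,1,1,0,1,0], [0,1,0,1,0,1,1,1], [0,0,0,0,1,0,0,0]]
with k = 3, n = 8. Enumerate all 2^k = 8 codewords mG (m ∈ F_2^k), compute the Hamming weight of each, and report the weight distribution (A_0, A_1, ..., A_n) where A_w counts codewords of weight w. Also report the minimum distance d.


Weight distribution: A_0 = 1, A_1 = 1, A_3 = 1, A_4 = 2, A_5 = 2, A_6 = 1. Minimum distance d = 1.

Enumerate all 2^3 = 8 messages m ∈ F_2^3.
For each, compute codeword c = mG in F_2^8, then tally its weight.
  m = 000 → c = 00000000, weight = 0.
  m = 100 → c = 00111010, weight = 4.
  m = 010 → c = 01010111, weight = 5.
  m = 110 → c = 01101101, weight = 5.
  m = 001 → c = 00001000, weight = 1.
  m = 101 → c = 00110010, weight = 3.
  m = 011 → c = 01011111, weight = 6.
  m = 111 → c = 01100101, weight = 4.
Tally weights:
  weight 0: 1 codewords.
  weight 1: 1 codewords.
  weight 3: 1 codewords.
  weight 4: 2 codewords.
  weight 5: 2 codewords.
  weight 6: 1 codewords.
Minimum distance d = smallest w > 0 with A_w > 0 = 1.
Sanity: Σ A_w = 8 = 2^3 = 8 ✓.


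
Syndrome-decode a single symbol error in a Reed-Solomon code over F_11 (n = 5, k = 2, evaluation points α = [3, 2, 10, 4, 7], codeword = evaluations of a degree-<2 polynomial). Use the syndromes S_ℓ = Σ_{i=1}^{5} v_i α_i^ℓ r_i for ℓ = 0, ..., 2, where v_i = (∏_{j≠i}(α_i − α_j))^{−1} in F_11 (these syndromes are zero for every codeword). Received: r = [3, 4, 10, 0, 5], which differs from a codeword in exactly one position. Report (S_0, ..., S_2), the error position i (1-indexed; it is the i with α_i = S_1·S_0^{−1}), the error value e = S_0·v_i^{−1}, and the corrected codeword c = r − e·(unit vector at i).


S = (9, 5, 4), error at position 1, error magnitude e = 1, c = [2, 4, 10, 0, 5].

Step 1: column multipliers v_i = (∏_{j≠i}(α_i − α_j))^{−1} mod 11.
  i = 1 (α = 3): (3−2)(3−10)(3−4)(3−7) = 1·(−7)·(−1)·(−4) = −28 ≡ 5, so v_1 = 5^{−1} = 9 (mod 11).
  i = 2 (α = 2): (2−3)(2−10)(2−4)(2−7) = (−1)·(−8)·(−2)·(−5) = 80 ≡ 3, so v_2 = 3^{−1} = 4 (mod 11).
  i = 3 (α = 10): (10−3)(10−2)(10−4)(10−7) = 7·8·6·3 = 1008 ≡ 7, so v_3 = 7^{−1} = 8 (mod 11).
  i = 4 (α = 4): (4−3)(4−2)(4−10)(4−7) = 1·2·(−6)·(−3) = 36 ≡ 3, so v_4 = 3^{−1} = 4 (mod 11).
  i = 5 (α = 7): (7−3)(7−2)(7−10)(7−4) = 4·5·(−3)·3 = −180 ≡ 7, so v_5 = 7^{−1} = 8 (mod 11).
  v = [9, 4, 8, 4, 8].
Step 2: syndromes of r = [3, 4, 10, 0, 5] (all sums mod 11).
  S_0 = Σ v_i r_i = 9·3 + 4·4 + 8·10 + 4·0 + 8·5 = 163 ≡ 9.
  S_1 = Σ v_i α_i r_i = 9·3·3 + 4·2·4 + 8·10·10 + 4·4·0 + 8·7·5 = 1193 ≡ 5.
  α_i^2 mod 11 = [9, 4, 1, 5, 5].
  S_2 = Σ v_i α_i^2 r_i = 9·9·3 + 4·4·4 + 8·1·10 + 4·5·0 + 8·5·5 = 587 ≡ 4.
  S = (9, 5, 4) ≠ 0, so r is not a codeword (an error is present).
Step 3: locate the error. For a single error e at position i, S_ℓ = v_i·e·α_i^ℓ, so α_err = S_1/S_0.
  S_0^{−1} = 9^{−1} = 5 (mod 11), so α_err = 5·5 = 25 ≡ 3 = α_1. Error position i = 1.
  Consistency check: S_2/S_1 = 4·9 = 36 ≡ 3 = α_err ✓ (single-error assumption holds).
Step 4: error magnitude e = S_0/v_1 = S_0·∏_{j≠1}(α_1 − α_j) = 9·5 = 45 ≡ 1 (mod 11).
Step 5: correct position 1: c_1 = r_1 − e = 3 − 1 ≡ 2 (mod 11). Hence c = [2, 4, 10, 0, 5].
  Check: interpolating c through the α_i gives m(x) = 8 + 9·x (degree < 2) with m(α_i) = c_i for every i, so c is indeed a codeword.


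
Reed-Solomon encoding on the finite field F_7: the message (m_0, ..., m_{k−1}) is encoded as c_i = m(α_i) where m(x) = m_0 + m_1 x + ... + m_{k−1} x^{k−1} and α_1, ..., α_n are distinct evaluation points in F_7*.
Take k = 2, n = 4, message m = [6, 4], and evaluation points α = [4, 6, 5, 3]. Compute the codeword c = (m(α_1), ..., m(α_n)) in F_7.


c = [1, 2, 5, 4]

Message polynomial: m(x) = 6 + 4·x (mod 7).
For each evaluation point α_i, compute m(α_i) mod 7:
  α_1 = 4: Horner steps 4 → 1, so m(4) = 1.
  α_2 = 6: Horner steps 4 → 2, so m(6) = 2.
  α_3 = 5: Horner steps 4 → 5, so m(5) = 5.
  α_4 = 3: Horner steps 4 → 4, so m(3) = 4.
Codeword c = [1, 2, 5, 4] ∈ F_7^4.


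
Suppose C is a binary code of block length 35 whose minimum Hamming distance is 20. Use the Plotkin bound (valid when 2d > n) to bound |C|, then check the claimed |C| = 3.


Plotkin bound M ≤ 8; given |C| = 3 ≤ bound (satisfied).

Check applicability: 2d = 40, n = 35.
2d − n = 5 > 0, so Plotkin applies.
Compute d/(2d−n) = 20/5 ≈ 4.0000.
⌊d/(2d−n)⌋ = 4.
Plotkin bound: M ≤ 2·4 = 8.
Given |C| = 3, check: satisfied.
This |C| is below the Plotkin bound.


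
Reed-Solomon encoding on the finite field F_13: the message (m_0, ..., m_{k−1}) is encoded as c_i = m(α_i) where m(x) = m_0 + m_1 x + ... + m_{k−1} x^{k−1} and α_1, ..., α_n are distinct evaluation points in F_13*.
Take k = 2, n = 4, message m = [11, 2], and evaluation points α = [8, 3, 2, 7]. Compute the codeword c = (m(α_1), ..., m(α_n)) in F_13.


c = [1, 4, 2, 12]

Message polynomial: m(x) = 11 + 2·x (mod 13).
For each evaluation point α_i, compute m(α_i) mod 13:
  α_1 = 8: Horner steps 2 → 1, so m(8) = 1.
  α_2 = 3: Horner steps 2 → 4, so m(3) = 4.
  α_3 = 2: Horner steps 2 → 2, so m(2) = 2.
  α_4 = 7: Horner steps 2 → 12, so m(7) = 12.
Codeword c = [1, 4, 2, 12] ∈ F_13^4.


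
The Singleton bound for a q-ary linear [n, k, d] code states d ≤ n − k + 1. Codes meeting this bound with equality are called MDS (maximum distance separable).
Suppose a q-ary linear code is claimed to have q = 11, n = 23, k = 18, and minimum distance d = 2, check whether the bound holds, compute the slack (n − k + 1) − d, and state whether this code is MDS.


Singleton RHS = n − k + 1 = 6, slack = 4, bound satisfied, not MDS.

Singleton bound: d ≤ n − k + 1.
Here n = 23, k = 18, so n − k + 1 = 6.
Given d = 2, check d ≤ 6: YES.
Slack = (n − k + 1) − d = 4.
The code is NOT MDS (slack = 4 > 0).
Description: the claimed parameters are [23, 18, 2]_11; such a code would be non-MDS.


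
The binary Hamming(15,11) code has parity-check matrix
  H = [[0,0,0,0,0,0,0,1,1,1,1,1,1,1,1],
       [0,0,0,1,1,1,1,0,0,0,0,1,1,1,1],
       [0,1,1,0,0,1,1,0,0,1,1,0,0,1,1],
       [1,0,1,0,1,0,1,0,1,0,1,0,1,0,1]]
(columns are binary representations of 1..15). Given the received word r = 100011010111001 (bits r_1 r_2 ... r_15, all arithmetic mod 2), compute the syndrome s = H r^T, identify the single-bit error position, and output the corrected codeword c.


s = (1, 0, 0, 0)^T, error position = 8, corrected codeword c = 100011000111001

Compute s = H r^T mod 2 one row at a time:
  s_1 = 1 + 0 + 1 + 1 + 1 + 0 + 0 + 1 = 5 ≡ 1 (mod 2).
  s_2 = 0 + 1 + 1 + 0 + 1 + 0 + 0 + 1 = 4 ≡ 0 (mod 2).
  s_3 = 0 + 0 + 1 + 0 + 1 + 1 + 0 + 1 = 4 ≡ 0 (mod 2).
  s_4 = 1 + 0 + 1 + 0 + 0 + 1 + 0 + 1 = 4 ≡ 0 (mod 2).
s = (1, 0, 0, 0)^T — this equals column 8 of H (binary 1000), so error is at position 8.
Correct: flip bit 8 of r = 100011010111001 to get c = 100011000111001.


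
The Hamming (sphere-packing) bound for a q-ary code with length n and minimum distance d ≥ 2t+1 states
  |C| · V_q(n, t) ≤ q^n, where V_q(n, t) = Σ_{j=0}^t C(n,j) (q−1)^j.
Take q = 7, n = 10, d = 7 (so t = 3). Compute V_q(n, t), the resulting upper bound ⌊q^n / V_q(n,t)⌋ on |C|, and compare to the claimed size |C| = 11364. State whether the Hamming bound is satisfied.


V_q(n, t) = 27601, q^n = 282475249, Hamming bound = 10234, |C| = 11364 > bound (violated).

Step 1: Compute V_q(n, t) = Σ_{j=0}^3 C(n, j) (q−1)^j.
  j = 0: C(10,0)·(6)^0 = 1·1 = 1.
  j = 1: C(10,1)·(6)^1 = 10·6 = 60.
  j = 2: C(10,2)·(6)^2 = 45·36 = 1620.
  j = 3: C(10,3)·(6)^3 = 120·216 = 25920.
  V_q(n, t) = 1 + 60 + 1620 + 25920 = 27601.
Step 2: q^n = 7^10 = 282475249.
Step 3: Hamming bound ⌊q^n / V_q(n,t)⌋ = ⌊282475249/27601⌋ = 10234.
Step 4: Compare |C| = 11364 to 10234: violated.
The claimed |C| lies above the Hamming bound, so no 7-ary code of length 10 with d ≥ 7 can have 11364 codewords.


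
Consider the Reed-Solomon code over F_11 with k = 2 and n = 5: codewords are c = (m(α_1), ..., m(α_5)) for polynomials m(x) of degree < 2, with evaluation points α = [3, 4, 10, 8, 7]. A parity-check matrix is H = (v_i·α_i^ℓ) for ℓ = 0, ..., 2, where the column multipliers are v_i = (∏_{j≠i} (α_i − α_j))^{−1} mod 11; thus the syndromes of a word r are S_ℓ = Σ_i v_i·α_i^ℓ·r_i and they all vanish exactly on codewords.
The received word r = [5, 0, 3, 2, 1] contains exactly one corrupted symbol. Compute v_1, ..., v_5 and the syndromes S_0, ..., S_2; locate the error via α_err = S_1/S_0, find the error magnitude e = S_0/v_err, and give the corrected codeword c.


S = (9, 8, 1), error at position 5, error magnitude e = 5, c = [5, 0, 3, 2, 7].

Step 1: column multipliers v_i = (∏_{j≠i}(α_i − α_j))^{−1} mod 11.
  i = 1 (α = 3): (3−4)(3−10)(3−8)(3−7) = (−1)·(−7)·(−5)·(−4) = 140 ≡ 8, so v_1 = 8^{−1} = 7 (mod 11).
  i = 2 (α = 4): (4−3)(4−10)(4−8)(4−7) = 1·(−6)·(−4)·(−3) = −72 ≡ 5, so v_2 = 5^{−1} = 9 (mod 11).
  i = 3 (α = 10): (10−3)(10−4)(10−8)(10−7) = 7·6·2·3 = 252 ≡ 10, so v_3 = 10^{−1} = 10 (mod 11).
  i = 4 (α = 8): (8−3)(8−4)(8−10)(8−7) = 5·4·(−2)·1 = −40 ≡ 4, so v_4 = 4^{−1} = 3 (mod 11).
  i = 5 (α = 7): (7−3)(7−4)(7−10)(7−8) = 4·3·(−3)·(−1) = 36 ≡ 3, so v_5 = 3^{−1} = 4 (mod 11).
  v = [7, 9, 10, 3, 4].
Step 2: syndromes of r = [5, 0, 3, 2, 1] (all sums mod 11).
  S_0 = Σ v_i r_i = 7·5 + 9·0 + 10·3 + 3·2 + 4·1 = 75 ≡ 9.
  S_1 = Σ v_i α_i r_i = 7·3·5 + 9·4·0 + 10·10·3 + 3·8·2 + 4·7·1 = 481 ≡ 8.
  α_i^2 mod 11 = [9, 5, 1, 9, 5].
  S_2 = Σ v_i α_i^2 r_i = 7·9·5 + 9·5·0 + 10·1·3 + 3·9·2 + 4·5·1 = 419 ≡ 1.
  S = (9, 8, 1) ≠ 0, so r is not a codeword (an error is present).
Step 3: locate the error. For a single error e at position i, S_ℓ = v_i·e·α_i^ℓ, so α_err = S_1/S_0.
  S_0^{−1} = 9^{−1} = 5 (mod 11), so α_err = 8·5 = 40 ≡ 7 = α_5. Error position i = 5.
  Consistency check: S_2/S_1 = 1·7 = 7 ≡ 7 = α_err ✓ (single-error assumption holds).
Step 4: error magnitude e = S_0/v_5 = S_0·∏_{j≠5}(α_5 − α_j) = 9·3 = 27 ≡ 5 (mod 11).
Step 5: correct position 5: c_5 = r_5 − e = 1 − 5 ≡ 7 (mod 11). Hence c = [5, 0, 3, 2, 7].
  Check: interpolating c through the α_i gives m(x) = 9 + 6·x (degree < 2) with m(α_i) = c_i for every i, so c is indeed a codeword.


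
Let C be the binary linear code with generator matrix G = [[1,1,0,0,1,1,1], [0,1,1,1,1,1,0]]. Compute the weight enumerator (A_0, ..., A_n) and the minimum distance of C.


Weight distribution: A_0 = 1, A_4 = 1, A_5 = 2. Minimum distance d = 4.

Enumerate all 2^2 = 4 messages m ∈ F_2^2.
For each, compute codeword c = mG in F_2^7, then tally its weight.
  m = 00 → c = 0000000, weight = 0.
  m = 10 → c = 1100111, weight = 5.
  m = 01 → c = 0111110, weight = 5.
  m = 11 → c = 1011001, weight = 4.
Tally weights:
  weight 0: 1 codewords.
  weight 4: 1 codewords.
  weight 5: 2 codewords.
Minimum distance d = smallest w > 0 with A_w > 0 = 4.
Sanity: Σ A_w = 4 = 2^2 = 4 ✓.


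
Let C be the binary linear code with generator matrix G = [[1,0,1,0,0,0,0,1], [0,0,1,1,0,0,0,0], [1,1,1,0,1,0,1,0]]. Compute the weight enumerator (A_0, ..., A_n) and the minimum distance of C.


Weight distribution: A_0 = 1, A_2 = 1, A_3 = 2, A_4 = 1, A_5 = 2, A_6 = 1. Minimum distance d = 2.

Enumerate all 2^3 = 8 messages m ∈ F_2^3.
For each, compute codeword c = mG in F_2^8, then tally its weight.
  m = 000 → c = 00000000, weight = 0.
  m = 100 → c = 10100001, weight = 3.
  m = 010 → c = 00110000, weight = 2.
  m = 110 → c = 10010001, weight = 3.
  m = 001 → c = 11101010, weight = 5.
  m = 101 → c = 01001011, weight = 4.
  m = 011 → c = 11011010, weight = 5.
  m = 111 → c = 01111011, weight = 6.
Tally weights:
  weight 0: 1 codewords.
  weight 2: 1 codewords.
  weight 3: 2 codewords.
  weight 4: 1 codewords.
  weight 5: 2 codewords.
  weight 6: 1 codewords.
Minimum distance d = smallest w > 0 with A_w > 0 = 2.
Sanity: Σ A_w = 8 = 2^3 = 8 ✓.


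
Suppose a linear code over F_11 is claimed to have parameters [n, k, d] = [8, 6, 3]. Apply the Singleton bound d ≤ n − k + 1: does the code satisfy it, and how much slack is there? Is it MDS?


Singleton RHS = n − k + 1 = 3, slack = 0, bound satisfied, MDS.

Singleton bound: d ≤ n − k + 1.
Here n = 8, k = 6, so n − k + 1 = 3.
Given d = 3, check d ≤ 3: YES.
Slack = (n − k + 1) − d = 0.
The code is MDS (slack = 0).
Description: the claimed parameters are [8, 6, 3]_11; such a code would be MDS (meets Singleton bound).


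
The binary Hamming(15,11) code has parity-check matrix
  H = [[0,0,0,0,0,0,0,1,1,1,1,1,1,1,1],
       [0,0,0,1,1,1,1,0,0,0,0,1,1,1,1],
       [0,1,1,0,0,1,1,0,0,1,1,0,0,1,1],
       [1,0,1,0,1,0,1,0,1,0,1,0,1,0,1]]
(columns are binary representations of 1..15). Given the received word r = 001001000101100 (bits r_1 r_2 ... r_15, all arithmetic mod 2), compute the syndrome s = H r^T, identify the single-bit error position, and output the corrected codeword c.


s = (1, 1, 1, 0)^T, error position = 14, corrected codeword c = 001001000101110

Compute s = H r^T mod 2 one row at a time:
  s_1 = 0 + 0 + 1 + 0 + 1 + 1 + 0 + 0 = 3 ≡ 1 (mod 2).
  s_2 = 0 + 0 + 1 + 0 + 1 + 1 + 0 + 0 = 3 ≡ 1 (mod 2).
  s_3 = 0 + 1 + 1 + 0 + 1 + 0 + 0 + 0 = 3 ≡ 1 (mod 2).
  s_4 = 0 + 1 + 0 + 0 + 0 + 0 + 1 + 0 = 2 ≡ 0 (mod 2).
s = (1, 1, 1, 0)^T — this equals column 14 of H (binary 1110), so error is at position 14.
Correct: flip bit 14 of r = 001001000101100 to get c = 001001000101110.


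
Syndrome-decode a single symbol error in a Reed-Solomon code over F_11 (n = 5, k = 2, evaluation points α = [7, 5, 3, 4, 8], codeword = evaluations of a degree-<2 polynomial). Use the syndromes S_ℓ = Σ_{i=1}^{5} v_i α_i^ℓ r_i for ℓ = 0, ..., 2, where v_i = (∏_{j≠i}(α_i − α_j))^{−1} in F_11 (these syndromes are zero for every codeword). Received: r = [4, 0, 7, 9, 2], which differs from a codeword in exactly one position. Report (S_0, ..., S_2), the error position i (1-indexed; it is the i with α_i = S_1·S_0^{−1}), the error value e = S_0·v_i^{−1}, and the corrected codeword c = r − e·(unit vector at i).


S = (8, 9, 6), error at position 5, error magnitude e = 7, c = [4, 0, 7, 9, 6].

Step 1: column multipliers v_i = (∏_{j≠i}(α_i − α_j))^{−1} mod 11.
  i = 1 (α = 7): (7−5)(7−3)(7−4)(7−8) = 2·4·3·(−1) = −24 ≡ 9, so v_1 = 9^{−1} = 5 (mod 11).
  i = 2 (α = 5): (5−7)(5−3)(5−4)(5−8) = (−2)·2·1·(−3) = 12 ≡ 1, so v_2 = 1^{−1} = 1 (mod 11).
  i = 3 (α = 3): (3−7)(3−5)(3−4)(3−8) = (−4)·(−2)·(−1)·(−5) = 40 ≡ 7, so v_3 = 7^{−1} = 8 (mod 11).
  i = 4 (α = 4): (4−7)(4−5)(4−3)(4−8) = (−3)·(−1)·1·(−4) = −12 ≡ 10, so v_4 = 10^{−1} = 10 (mod 11).
  i = 5 (α = 8): (8−7)(8−5)(8−3)(8−4) = 1·3·5·4 = 60 ≡ 5, so v_5 = 5^{−1} = 9 (mod 11).
  v = [5, 1, 8, 10, 9].
Step 2: syndromes of r = [4, 0, 7, 9, 2] (all sums mod 11).
  S_0 = Σ v_i r_i = 5·4 + 1·0 + 8·7 + 10·9 + 9·2 = 184 ≡ 8.
  S_1 = Σ v_i α_i r_i = 5·7·4 + 1·5·0 + 8·3·7 + 10·4·9 + 9·8·2 = 812 ≡ 9.
  α_i^2 mod 11 = [5, 3, 9, 5, 9].
  S_2 = Σ v_i α_i^2 r_i = 5·5·4 + 1·3·0 + 8·9·7 + 10·5·9 + 9·9·2 = 1216 ≡ 6.
  S = (8, 9, 6) ≠ 0, so r is not a codeword (an error is present).
Step 3: locate the error. For a single error e at position i, S_ℓ = v_i·e·α_i^ℓ, so α_err = S_1/S_0.
  S_0^{−1} = 8^{−1} = 7 (mod 11), so α_err = 9·7 = 63 ≡ 8 = α_5. Error position i = 5.
  Consistency check: S_2/S_1 = 6·5 = 30 ≡ 8 = α_err ✓ (single-error assumption holds).
Step 4: error magnitude e = S_0/v_5 = S_0·∏_{j≠5}(α_5 − α_j) = 8·5 = 40 ≡ 7 (mod 11).
Step 5: correct position 5: c_5 = r_5 − e = 2 − 7 ≡ 6 (mod 11). Hence c = [4, 0, 7, 9, 6].
  Check: interpolating c through the α_i gives m(x) = 1 + 2·x (degree < 2) with m(α_i) = c_i for every i, so c is indeed a codeword.


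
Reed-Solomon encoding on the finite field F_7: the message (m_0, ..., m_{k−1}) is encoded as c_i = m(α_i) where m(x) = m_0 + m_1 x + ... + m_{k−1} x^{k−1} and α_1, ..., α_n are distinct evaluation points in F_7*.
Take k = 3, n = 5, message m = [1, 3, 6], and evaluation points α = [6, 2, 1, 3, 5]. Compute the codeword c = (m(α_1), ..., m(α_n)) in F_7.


c = [4, 3, 3, 1, 5]

Message polynomial: m(x) = 1 + 3·x + 6·x^2 (mod 7).
For each evaluation point α_i, compute m(α_i) mod 7:
  α_1 = 6: Horner steps 6 → 4 → 4, so m(6) = 4.
  α_2 = 2: Horner steps 6 → 1 → 3, so m(2) = 3.
  α_3 = 1: Horner steps 6 → 2 → 3, so m(1) = 3.
  α_4 = 3: Horner steps 6 → 0 → 1, so m(3) = 1.
  α_5 = 5: Horner steps 6 → 5 → 5, so m(5) = 5.
Codeword c = [4, 3, 3, 1, 5] ∈ F_7^5.


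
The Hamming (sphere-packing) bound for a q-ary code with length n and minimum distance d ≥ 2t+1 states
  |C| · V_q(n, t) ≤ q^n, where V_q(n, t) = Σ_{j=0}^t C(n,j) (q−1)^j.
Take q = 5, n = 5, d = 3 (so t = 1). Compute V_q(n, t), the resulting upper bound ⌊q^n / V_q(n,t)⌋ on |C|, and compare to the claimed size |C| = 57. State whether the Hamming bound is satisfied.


V_q(n, t) = 21, q^n = 3125, Hamming bound = 148, |C| = 57 ≤ bound (satisfied).

Step 1: Compute V_q(n, t) = Σ_{j=0}^1 C(n, j) (q−1)^j.
  j = 0: C(5,0)·(4)^0 = 1·1 = 1.
  j = 1: C(5,1)·(4)^1 = 5·4 = 20.
  V_q(n, t) = 1 + 20 = 21.
Step 2: q^n = 5^5 = 3125.
Step 3: Hamming bound ⌊q^n / V_q(n,t)⌋ = ⌊3125/21⌋ = 148.
Step 4: Compare |C| = 57 to 148: satisfied.
The claimed |C| lies below the Hamming bound.


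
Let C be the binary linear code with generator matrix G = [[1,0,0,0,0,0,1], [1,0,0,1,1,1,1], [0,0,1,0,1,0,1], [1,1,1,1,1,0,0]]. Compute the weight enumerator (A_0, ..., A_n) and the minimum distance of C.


Weight distribution: A_0 = 1, A_2 = 2, A_3 = 4, A_4 = 5, A_5 = 4. Minimum distance d = 2.

Enumerate all 2^4 = 16 messages m ∈ F_2^4.
For each, compute codeword c = mG in F_2^7, then tally its weight.
  m = 0000 → c = 0000000, weight = 0.
  m = 1000 → c = 1000001, weight = 2.
  m = 0100 → c = 1001111, weight = 5.
  m = 1100 → c = 0001110, weight = 3.
  m = 0010 → c = 0010101, weight = 3.
  m = 1010 → c = 1010100, weight = 3.
  m = 0110 → c = 1011010, weight = 4.
  m = 1110 → c = 0011011, weight = 4.
  m = 0001 → c = 1111100, weight = 5.
  m = 1001 → c = 0111101, weight = 5.
  m = 0101 → c = 0110011, weight = 4.
  m = 1101 → c = 1110010, weight = 4.
  m = 0011 → c = 1101001, weight = 4.
  m = 1011 → c = 0101000, weight = 2.
  m = 0111 → c = 0100110, weight = 3.
  m = 1111 → c = 1100111, weight = 5.
Tally weights:
  weight 0: 1 codewords.
  weight 2: 2 codewords.
  weight 3: 4 codewords.
  weight 4: 5 codewords.
  weight 5: 4 codewords.
Minimum distance d = smallest w > 0 with A_w > 0 = 2.
Sanity: Σ A_w = 16 = 2^4 = 16 ✓.


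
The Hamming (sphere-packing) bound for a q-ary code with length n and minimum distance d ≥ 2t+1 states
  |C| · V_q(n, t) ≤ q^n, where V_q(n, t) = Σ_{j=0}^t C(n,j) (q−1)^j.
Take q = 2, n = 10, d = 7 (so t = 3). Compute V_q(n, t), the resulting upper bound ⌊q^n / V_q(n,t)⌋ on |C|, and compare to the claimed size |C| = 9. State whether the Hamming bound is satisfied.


V_q(n, t) = 176, q^n = 1024, Hamming bound = 5, |C| = 9 > bound (violated).

Step 1: Compute V_q(n, t) = Σ_{j=0}^3 C(n, j) (q−1)^j.
  j = 0: C(10,0)·(1)^0 = 1·1 = 1.
  j = 1: C(10,1)·(1)^1 = 10·1 = 10.
  j = 2: C(10,2)·(1)^2 = 45·1 = 45.
  j = 3: C(10,3)·(1)^3 = 120·1 = 120.
  V_q(n, t) = 1 + 10 + 45 + 120 = 176.
Step 2: q^n = 2^10 = 1024.
Step 3: Hamming bound ⌊q^n / V_q(n,t)⌋ = ⌊1024/176⌋ = 5.
Step 4: Compare |C| = 9 to 5: violated.
The claimed |C| lies above the Hamming bound, so no 2-ary code of length 10 with d ≥ 7 can have 9 codewords.


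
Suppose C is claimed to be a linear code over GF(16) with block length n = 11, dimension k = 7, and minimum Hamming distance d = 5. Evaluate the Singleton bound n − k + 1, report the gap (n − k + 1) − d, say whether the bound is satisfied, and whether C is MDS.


Singleton RHS = n − k + 1 = 5, slack = 0, bound satisfied, MDS.

Singleton bound: d ≤ n − k + 1.
Here n = 11, k = 7, so n − k + 1 = 5.
Given d = 5, check d ≤ 5: YES.
Slack = (n − k + 1) − d = 0.
The code is MDS (slack = 0).
Description: the claimed parameters are [11, 7, 5]_16; such a code would be MDS (meets Singleton bound).


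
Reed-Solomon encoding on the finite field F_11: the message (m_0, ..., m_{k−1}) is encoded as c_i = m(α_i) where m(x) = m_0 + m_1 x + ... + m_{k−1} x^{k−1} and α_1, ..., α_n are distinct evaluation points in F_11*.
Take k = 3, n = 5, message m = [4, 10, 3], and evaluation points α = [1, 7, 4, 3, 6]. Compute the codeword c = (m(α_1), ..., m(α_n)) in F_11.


c = [6, 1, 4, 6, 7]

Message polynomial: m(x) = 4 + 10·x + 3·x^2 (mod 11).
For each evaluation point α_i, compute m(α_i) mod 11:
  α_1 = 1: Horner steps 3 → 2 → 6, so m(1) = 6.
  α_2 = 7: Horner steps 3 → 9 → 1, so m(7) = 1.
  α_3 = 4: Horner steps 3 → 0 → 4, so m(4) = 4.
  α_4 = 3: Horner steps 3 → 8 → 6, so m(3) = 6.
  α_5 = 6: Horner steps 3 → 6 → 7, so m(6) = 7.
Codeword c = [6, 1, 4, 6, 7] ∈ F_11^5.


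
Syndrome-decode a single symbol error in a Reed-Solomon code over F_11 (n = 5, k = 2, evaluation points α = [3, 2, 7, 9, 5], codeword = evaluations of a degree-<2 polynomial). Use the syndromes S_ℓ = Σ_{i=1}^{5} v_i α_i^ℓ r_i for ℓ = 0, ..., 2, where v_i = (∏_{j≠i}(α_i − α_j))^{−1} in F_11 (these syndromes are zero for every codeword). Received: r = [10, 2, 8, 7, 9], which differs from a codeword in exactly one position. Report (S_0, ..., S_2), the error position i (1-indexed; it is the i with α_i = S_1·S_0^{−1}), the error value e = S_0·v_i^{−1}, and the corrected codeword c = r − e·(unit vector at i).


S = (5, 10, 9), error at position 2, error magnitude e = 8, c = [10, 5, 8, 7, 9].

Step 1: column multipliers v_i = (∏_{j≠i}(α_i − α_j))^{−1} mod 11.
  i = 1 (α = 3): (3−2)(3−7)(3−9)(3−5) = 1·(−4)·(−6)·(−2) = −48 ≡ 7, so v_1 = 7^{−1} = 8 (mod 11).
  i = 2 (α = 2): (2−3)(2−7)(2−9)(2−5) = (−1)·(−5)·(−7)·(−3) = 105 ≡ 6, so v_2 = 6^{−1} = 2 (mod 11).
  i = 3 (α = 7): (7−3)(7−2)(7−9)(7−5) = 4·5·(−2)·2 = −80 ≡ 8, so v_3 = 8^{−1} = 7 (mod 11).
  i = 4 (α = 9): (9−3)(9−2)(9−7)(9−5) = 6·7·2·4 = 336 ≡ 6, so v_4 = 6^{−1} = 2 (mod 11).
  i = 5 (α = 5): (5−3)(5−2)(5−7)(5−9) = 2·3·(−2)·(−4) = 48 ≡ 4, so v_5 = 4^{−1} = 3 (mod 11).
  v = [8, 2, 7, 2, 3].
Step 2: syndromes of r = [10, 2, 8, 7, 9] (all sums mod 11).
  S_0 = Σ v_i r_i = 8·10 + 2·2 + 7·8 + 2·7 + 3·9 = 181 ≡ 5.
  S_1 = Σ v_i α_i r_i = 8·3·10 + 2·2·2 + 7·7·8 + 2·9·7 + 3·5·9 = 901 ≡ 10.
  α_i^2 mod 11 = [9, 4, 5, 4, 3].
  S_2 = Σ v_i α_i^2 r_i = 8·9·10 + 2·4·2 + 7·5·8 + 2·4·7 + 3·3·9 = 1153 ≡ 9.
  S = (5, 10, 9) ≠ 0, so r is not a codeword (an error is present).
Step 3: locate the error. For a single error e at position i, S_ℓ = v_i·e·α_i^ℓ, so α_err = S_1/S_0.
  S_0^{−1} = 5^{−1} = 9 (mod 11), so α_err = 10·9 = 90 ≡ 2 = α_2. Error position i = 2.
  Consistency check: S_2/S_1 = 9·10 = 90 ≡ 2 = α_err ✓ (single-error assumption holds).
Step 4: error magnitude e = S_0/v_2 = S_0·∏_{j≠2}(α_2 − α_j) = 5·6 = 30 ≡ 8 (mod 11).
Step 5: correct position 2: c_2 = r_2 − e = 2 − 8 ≡ 5 (mod 11). Hence c = [10, 5, 8, 7, 9].
  Check: interpolating c through the α_i gives m(x) = 6 + 5·x (degree < 2) with m(α_i) = c_i for every i, so c is indeed a codeword.
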